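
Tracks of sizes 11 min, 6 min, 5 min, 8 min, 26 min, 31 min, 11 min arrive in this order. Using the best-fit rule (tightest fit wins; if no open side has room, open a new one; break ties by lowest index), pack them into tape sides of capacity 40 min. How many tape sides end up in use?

3

  11 → side 1 (new)  [load 11/40]
  6 → side 1  [load 17/40]
  5 → side 1  [load 22/40]
  8 → side 1  [load 30/40]
  26 → side 2 (new)  [load 26/40]
  31 → side 3 (new)  [load 31/40]
  11 → side 2  [load 37/40]
3 tape sides opened.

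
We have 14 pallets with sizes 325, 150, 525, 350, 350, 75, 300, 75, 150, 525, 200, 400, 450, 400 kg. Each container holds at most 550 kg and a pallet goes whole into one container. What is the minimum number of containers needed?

Total = 525 + 525 + 450 + 400 + 400 + 350 + 350 + 325 + 300 + 200 + 150 + 150 + 75 + 75 = 4275 kg.
Lower bound: ⌈4275/550⌉ = 8 containers.
Also, 9 pallets each exceed 275 kg, and no two of those can share a container, so at least 9 containers are needed.
A packing using 9 containers:
  container 1: 525 = 525
  container 2: 525 = 525
  container 3: 450 + 75 = 525
  container 4: 400 + 150 = 550
  container 5: 400 + 150 = 550
  container 6: 350 + 200 = 550
  container 7: 350 + 75 = 425
  container 8: 325 = 325
  container 9: 300 = 300
This matches the lower bound, so 9 is optimal.

9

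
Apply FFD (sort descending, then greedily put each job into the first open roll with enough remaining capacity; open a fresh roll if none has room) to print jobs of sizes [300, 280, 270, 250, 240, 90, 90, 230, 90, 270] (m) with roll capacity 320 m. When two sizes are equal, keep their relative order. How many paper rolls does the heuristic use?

8

Sorted descending: 300, 280, 270, 270, 250, 240, 230, 90, 90, 90.
  300 → roll 1 (new)  [load 300/320]
  280 → roll 2 (new)  [load 280/320]
  270 → roll 3 (new)  [load 270/320]
  270 → roll 4 (new)  [load 270/320]
  250 → roll 5 (new)  [load 250/320]
  240 → roll 6 (new)  [load 240/320]
  230 → roll 7 (new)  [load 230/320]
  90 → roll 7  [load 320/320]
  90 → roll 8 (new)  [load 90/320]
  90 → roll 8  [load 180/320]
8 paper rolls opened.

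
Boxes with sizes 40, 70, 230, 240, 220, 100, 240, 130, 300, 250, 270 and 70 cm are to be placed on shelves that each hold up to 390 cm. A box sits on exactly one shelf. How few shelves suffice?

7

Total = 300 + 270 + 250 + 240 + 240 + 230 + 220 + 130 + 100 + 70 + 70 + 40 = 2160 cm.
Lower bound: ⌈2160/390⌉ = 6 shelves.
Also, 7 boxes each exceed 195 cm, and no two of those can share a shelf, so at least 7 shelves are needed.
A packing using 7 shelves:
  shelf 1: 300 + 70 = 370
  shelf 2: 270 + 100 = 370
  shelf 3: 250 + 130 = 380
  shelf 4: 240 + 70 + 40 = 350
  shelf 5: 240 = 240
  shelf 6: 230 = 230
  shelf 7: 220 = 220
This matches the lower bound, so 7 is optimal.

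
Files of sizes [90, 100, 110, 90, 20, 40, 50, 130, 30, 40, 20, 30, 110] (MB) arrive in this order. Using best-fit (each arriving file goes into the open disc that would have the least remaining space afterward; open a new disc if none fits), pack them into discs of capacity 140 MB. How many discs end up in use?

  90 → disc 1 (new)  [load 90/140]
  100 → disc 2 (new)  [load 100/140]
  110 → disc 3 (new)  [load 110/140]
  90 → disc 4 (new)  [load 90/140]
  20 → disc 3  [load 130/140]
  40 → disc 2  [load 140/140]
  50 → disc 1  [load 140/140]
  130 → disc 5 (new)  [load 130/140]
  30 → disc 4  [load 120/140]
  40 → disc 6 (new)  [load 40/140]
  20 → disc 4  [load 140/140]
  30 → disc 6  [load 70/140]
  110 → disc 7 (new)  [load 110/140]
7 discs opened.

7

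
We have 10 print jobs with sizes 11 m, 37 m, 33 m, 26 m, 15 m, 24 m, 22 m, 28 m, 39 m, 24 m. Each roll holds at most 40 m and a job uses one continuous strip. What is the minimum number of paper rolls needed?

8

Total = 39 + 37 + 33 + 28 + 26 + 24 + 24 + 22 + 15 + 11 = 259 m.
Lower bound: ⌈259/40⌉ = 7 paper rolls.
Also, 8 print jobs each exceed 20 m, and no two of those can share a roll, so at least 8 paper rolls are needed.
A packing using 8 paper rolls:
  roll 1: 39 = 39
  roll 2: 37 = 37
  roll 3: 33 = 33
  roll 4: 28 + 11 = 39
  roll 5: 26 = 26
  roll 6: 24 + 15 = 39
  roll 7: 24 = 24
  roll 8: 22 = 22
This matches the lower bound, so 8 is optimal.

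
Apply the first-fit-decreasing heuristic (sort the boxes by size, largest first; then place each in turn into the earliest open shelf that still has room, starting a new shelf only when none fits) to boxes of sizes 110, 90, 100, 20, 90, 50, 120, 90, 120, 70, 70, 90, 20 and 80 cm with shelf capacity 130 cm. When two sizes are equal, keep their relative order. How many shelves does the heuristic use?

Sorted descending: 120, 120, 110, 100, 90, 90, 90, 90, 80, 70, 70, 50, 20, 20.
  120 → shelf 1 (new)  [load 120/130]
  120 → shelf 2 (new)  [load 120/130]
  110 → shelf 3 (new)  [load 110/130]
  100 → shelf 4 (new)  [load 100/130]
  90 → shelf 5 (new)  [load 90/130]
  90 → shelf 6 (new)  [load 90/130]
  90 → shelf 7 (new)  [load 90/130]
  90 → shelf 8 (new)  [load 90/130]
  80 → shelf 9 (new)  [load 80/130]
  70 → shelf 10 (new)  [load 70/130]
  70 → shelf 11 (new)  [load 70/130]
  50 → shelf 9  [load 130/130]
  20 → shelf 3  [load 130/130]
  20 → shelf 4  [load 120/130]
11 shelves opened.

11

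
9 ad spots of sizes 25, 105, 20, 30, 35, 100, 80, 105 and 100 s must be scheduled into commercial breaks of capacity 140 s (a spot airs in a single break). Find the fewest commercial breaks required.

5

Total = 105 + 105 + 100 + 100 + 80 + 35 + 30 + 25 + 20 = 600 s.
Lower bound: ⌈600/140⌉ = 5 commercial breaks.
A packing using 5 commercial breaks:
  break 1: 105 + 35 = 140
  break 2: 105 + 30 = 135
  break 3: 100 + 25 = 125
  break 4: 100 + 20 = 120
  break 5: 80 = 80
This matches the lower bound, so 5 is optimal.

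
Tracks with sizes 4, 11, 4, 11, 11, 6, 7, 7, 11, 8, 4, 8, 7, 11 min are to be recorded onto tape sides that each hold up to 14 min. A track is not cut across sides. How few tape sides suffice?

10

Total = 11 + 11 + 11 + 11 + 11 + 8 + 8 + 7 + 7 + 7 + 6 + 4 + 4 + 4 = 110 min.
Lower bound: ⌈110/14⌉ = 8 tape sides.
A packing using 10 tape sides:
  side 1: 11 = 11
  side 2: 11 = 11
  side 3: 11 = 11
  side 4: 11 = 11
  side 5: 11 = 11
  side 6: 8 + 6 = 14
  side 7: 8 + 4 = 12
  side 8: 7 + 7 = 14
  side 9: 7 + 4 = 11
  side 10: 4 = 4
No arrangement into 9 tape sides stays within capacity, so 10 is optimal.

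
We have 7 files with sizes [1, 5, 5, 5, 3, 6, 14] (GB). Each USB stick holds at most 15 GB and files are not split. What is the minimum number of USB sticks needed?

3

Total = 14 + 6 + 5 + 5 + 5 + 3 + 1 = 39 GB.
Lower bound: ⌈39/15⌉ = 3 USB sticks.
A packing using 3 USB sticks:
  USB stick 1: 14 + 1 = 15
  USB stick 2: 6 + 5 + 3 = 14
  USB stick 3: 5 + 5 = 10
This matches the lower bound, so 3 is optimal.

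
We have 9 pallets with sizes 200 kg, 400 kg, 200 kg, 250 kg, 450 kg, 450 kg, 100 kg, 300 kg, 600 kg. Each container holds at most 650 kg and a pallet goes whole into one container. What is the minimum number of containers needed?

Total = 600 + 450 + 450 + 400 + 300 + 250 + 200 + 200 + 100 = 2950 kg.
Lower bound: ⌈2950/650⌉ = 5 containers.
A packing using 5 containers:
  container 1: 600 = 600
  container 2: 450 + 200 = 650
  container 3: 450 + 200 = 650
  container 4: 400 + 250 = 650
  container 5: 300 + 100 = 400
This matches the lower bound, so 5 is optimal.

5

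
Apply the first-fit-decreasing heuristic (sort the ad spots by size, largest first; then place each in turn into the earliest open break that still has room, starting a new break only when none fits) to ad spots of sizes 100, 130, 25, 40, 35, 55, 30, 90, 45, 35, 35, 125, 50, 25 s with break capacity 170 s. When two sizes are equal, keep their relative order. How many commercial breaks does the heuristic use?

Sorted descending: 130, 125, 100, 90, 55, 50, 45, 40, 35, 35, 35, 30, 25, 25.
  130 → break 1 (new)  [load 130/170]
  125 → break 2 (new)  [load 125/170]
  100 → break 3 (new)  [load 100/170]
  90 → break 4 (new)  [load 90/170]
  55 → break 3  [load 155/170]
  50 → break 4  [load 140/170]
  45 → break 2  [load 170/170]
  40 → break 1  [load 170/170]
  35 → break 5 (new)  [load 35/170]
  35 → break 5  [load 70/170]
  35 → break 5  [load 105/170]
  30 → break 4  [load 170/170]
  25 → break 5  [load 130/170]
  25 → break 5  [load 155/170]
5 commercial breaks opened.

5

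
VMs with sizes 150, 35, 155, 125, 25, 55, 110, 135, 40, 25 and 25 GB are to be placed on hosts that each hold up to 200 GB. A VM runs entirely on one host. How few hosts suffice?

5

Total = 155 + 150 + 135 + 125 + 110 + 55 + 40 + 35 + 25 + 25 + 25 = 880 GB.
Lower bound: ⌈880/200⌉ = 5 hosts.
A packing using 5 hosts:
  host 1: 155 + 40 = 195
  host 2: 150 + 35 = 185
  host 3: 135 + 55 = 190
  host 4: 125 + 25 + 25 + 25 = 200
  host 5: 110 = 110
This matches the lower bound, so 5 is optimal.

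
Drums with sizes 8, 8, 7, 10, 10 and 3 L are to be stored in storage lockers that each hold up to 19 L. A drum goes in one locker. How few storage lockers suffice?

Total = 10 + 10 + 8 + 8 + 7 + 3 = 46 L.
Lower bound: ⌈46/19⌉ = 3 storage lockers.
A packing using 3 storage lockers:
  locker 1: 10 + 8 = 18
  locker 2: 10 + 8 = 18
  locker 3: 7 + 3 = 10
This matches the lower bound, so 3 is optimal.

3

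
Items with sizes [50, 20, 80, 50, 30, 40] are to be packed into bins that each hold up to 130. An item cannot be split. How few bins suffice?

3

Total = 80 + 50 + 50 + 40 + 30 + 20 = 270.
Lower bound: ⌈270/130⌉ = 3 bins.
A packing using 3 bins:
  bin 1: 80 + 50 = 130
  bin 2: 50 + 40 + 30 = 120
  bin 3: 20 = 20
This matches the lower bound, so 3 is optimal.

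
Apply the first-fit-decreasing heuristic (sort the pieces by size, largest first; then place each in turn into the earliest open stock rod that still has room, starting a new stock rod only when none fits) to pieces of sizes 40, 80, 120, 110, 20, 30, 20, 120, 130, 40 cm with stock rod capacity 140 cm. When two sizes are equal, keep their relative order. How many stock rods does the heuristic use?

6

Sorted descending: 130, 120, 120, 110, 80, 40, 40, 30, 20, 20.
  130 → stock rod 1 (new)  [load 130/140]
  120 → stock rod 2 (new)  [load 120/140]
  120 → stock rod 3 (new)  [load 120/140]
  110 → stock rod 4 (new)  [load 110/140]
  80 → stock rod 5 (new)  [load 80/140]
  40 → stock rod 5  [load 120/140]
  40 → stock rod 6 (new)  [load 40/140]
  30 → stock rod 4  [load 140/140]
  20 → stock rod 2  [load 140/140]
  20 → stock rod 3  [load 140/140]
6 stock rods opened.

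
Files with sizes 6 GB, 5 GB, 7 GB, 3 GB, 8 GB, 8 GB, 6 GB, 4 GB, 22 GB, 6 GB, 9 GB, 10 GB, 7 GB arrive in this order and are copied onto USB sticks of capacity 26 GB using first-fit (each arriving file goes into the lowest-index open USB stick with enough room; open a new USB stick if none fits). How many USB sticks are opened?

  6 → USB stick 1 (new)  [load 6/26]
  5 → USB stick 1  [load 11/26]
  7 → USB stick 1  [load 18/26]
  3 → USB stick 1  [load 21/26]
  8 → USB stick 2 (new)  [load 8/26]
  8 → USB stick 2  [load 16/26]
  6 → USB stick 2  [load 22/26]
  4 → USB stick 1  [load 25/26]
  22 → USB stick 3 (new)  [load 22/26]
  6 → USB stick 4 (new)  [load 6/26]
  9 → USB stick 4  [load 15/26]
  10 → USB stick 4  [load 25/26]
  7 → USB stick 5 (new)  [load 7/26]
5 USB sticks opened.

5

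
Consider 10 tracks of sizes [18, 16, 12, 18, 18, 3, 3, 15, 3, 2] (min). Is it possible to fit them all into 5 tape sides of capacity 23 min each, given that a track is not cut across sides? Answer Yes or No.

Total = 108 min; ⌈108/23⌉ = 5.
6 tracks each exceed half the capacity and cannot share a side, forcing at least 6 tape sides.
At least 6 tape sides are required, but only 5 are allowed.

No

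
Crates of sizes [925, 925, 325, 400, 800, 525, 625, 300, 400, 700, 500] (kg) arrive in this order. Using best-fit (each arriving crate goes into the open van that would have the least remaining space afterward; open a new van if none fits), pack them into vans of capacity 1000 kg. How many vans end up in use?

8

  925 → van 1 (new)  [load 925/1000]
  925 → van 2 (new)  [load 925/1000]
  325 → van 3 (new)  [load 325/1000]
  400 → van 3  [load 725/1000]
  800 → van 4 (new)  [load 800/1000]
  525 → van 5 (new)  [load 525/1000]
  625 → van 6 (new)  [load 625/1000]
  300 → van 6  [load 925/1000]
  400 → van 5  [load 925/1000]
  700 → van 7 (new)  [load 700/1000]
  500 → van 8 (new)  [load 500/1000]
8 vans opened.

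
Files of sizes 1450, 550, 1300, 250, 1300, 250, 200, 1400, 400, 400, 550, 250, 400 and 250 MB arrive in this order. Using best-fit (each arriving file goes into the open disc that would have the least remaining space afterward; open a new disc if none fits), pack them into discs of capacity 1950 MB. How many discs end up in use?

5

  1450 → disc 1 (new)  [load 1450/1950]
  550 → disc 2 (new)  [load 550/1950]
  1300 → disc 2  [load 1850/1950]
  250 → disc 1  [load 1700/1950]
  1300 → disc 3 (new)  [load 1300/1950]
  250 → disc 1  [load 1950/1950]
  200 → disc 3  [load 1500/1950]
  1400 → disc 4 (new)  [load 1400/1950]
  400 → disc 3  [load 1900/1950]
  400 → disc 4  [load 1800/1950]
  550 → disc 5 (new)  [load 550/1950]
  250 → disc 5  [load 800/1950]
  400 → disc 5  [load 1200/1950]
  250 → disc 5  [load 1450/1950]
5 discs opened.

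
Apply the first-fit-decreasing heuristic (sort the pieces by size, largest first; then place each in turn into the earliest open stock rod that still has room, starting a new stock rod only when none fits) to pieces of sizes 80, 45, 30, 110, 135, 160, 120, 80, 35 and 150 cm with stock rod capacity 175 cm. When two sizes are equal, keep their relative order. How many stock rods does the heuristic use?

6

Sorted descending: 160, 150, 135, 120, 110, 80, 80, 45, 35, 30.
  160 → stock rod 1 (new)  [load 160/175]
  150 → stock rod 2 (new)  [load 150/175]
  135 → stock rod 3 (new)  [load 135/175]
  120 → stock rod 4 (new)  [load 120/175]
  110 → stock rod 5 (new)  [load 110/175]
  80 → stock rod 6 (new)  [load 80/175]
  80 → stock rod 6  [load 160/175]
  45 → stock rod 4  [load 165/175]
  35 → stock rod 3  [load 170/175]
  30 → stock rod 5  [load 140/175]
6 stock rods opened.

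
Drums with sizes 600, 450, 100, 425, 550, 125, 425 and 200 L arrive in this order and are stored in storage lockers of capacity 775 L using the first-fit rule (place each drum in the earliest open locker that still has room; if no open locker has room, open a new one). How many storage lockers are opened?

  600 → locker 1 (new)  [load 600/775]
  450 → locker 2 (new)  [load 450/775]
  100 → locker 1  [load 700/775]
  425 → locker 3 (new)  [load 425/775]
  550 → locker 4 (new)  [load 550/775]
  125 → locker 2  [load 575/775]
  425 → locker 5 (new)  [load 425/775]
  200 → locker 2  [load 775/775]
5 storage lockers opened.

5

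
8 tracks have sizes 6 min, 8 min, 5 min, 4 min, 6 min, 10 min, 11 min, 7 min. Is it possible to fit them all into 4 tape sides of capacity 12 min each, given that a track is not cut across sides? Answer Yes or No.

No

Total = 57 min; ⌈57/12⌉ = 5.
At least 5 tape sides are required, but only 4 are allowed.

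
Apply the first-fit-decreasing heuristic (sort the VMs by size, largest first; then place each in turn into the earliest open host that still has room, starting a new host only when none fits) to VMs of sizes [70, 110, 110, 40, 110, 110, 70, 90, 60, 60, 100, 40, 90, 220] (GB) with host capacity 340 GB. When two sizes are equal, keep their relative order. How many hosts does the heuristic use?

4

Sorted descending: 220, 110, 110, 110, 110, 100, 90, 90, 70, 70, 60, 60, 40, 40.
  220 → host 1 (new)  [load 220/340]
  110 → host 1  [load 330/340]
  110 → host 2 (new)  [load 110/340]
  110 → host 2  [load 220/340]
  110 → host 2  [load 330/340]
  100 → host 3 (new)  [load 100/340]
  90 → host 3  [load 190/340]
  90 → host 3  [load 280/340]
  70 → host 4 (new)  [load 70/340]
  70 → host 4  [load 140/340]
  60 → host 3  [load 340/340]
  60 → host 4  [load 200/340]
  40 → host 4  [load 240/340]
  40 → host 4  [load 280/340]
4 hosts opened.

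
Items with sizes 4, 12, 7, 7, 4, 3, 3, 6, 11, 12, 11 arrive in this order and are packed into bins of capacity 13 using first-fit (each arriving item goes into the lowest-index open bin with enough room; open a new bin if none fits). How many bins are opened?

  4 → bin 1 (new)  [load 4/13]
  12 → bin 2 (new)  [load 12/13]
  7 → bin 1  [load 11/13]
  7 → bin 3 (new)  [load 7/13]
  4 → bin 3  [load 11/13]
  3 → bin 4 (new)  [load 3/13]
  3 → bin 4  [load 6/13]
  6 → bin 4  [load 12/13]
  11 → bin 5 (new)  [load 11/13]
  12 → bin 6 (new)  [load 12/13]
  11 → bin 7 (new)  [load 11/13]
7 bins opened.

7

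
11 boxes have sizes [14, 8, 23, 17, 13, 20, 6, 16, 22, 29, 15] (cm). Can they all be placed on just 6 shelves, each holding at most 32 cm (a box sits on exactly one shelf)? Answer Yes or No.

Total = 183 cm; ⌈183/32⌉ = 6.
The bound of 6 does not rule out 6, but exhaustive search shows no assignment into 6 shelves of capacity 32 cm exists — the minimum is 7.

No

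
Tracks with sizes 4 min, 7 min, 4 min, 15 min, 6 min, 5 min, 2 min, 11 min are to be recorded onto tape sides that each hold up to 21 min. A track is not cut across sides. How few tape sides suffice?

3

Total = 15 + 11 + 7 + 6 + 5 + 4 + 4 + 2 = 54 min.
Lower bound: ⌈54/21⌉ = 3 tape sides.
A packing using 3 tape sides:
  side 1: 15 + 6 = 21
  side 2: 11 + 7 + 2 = 20
  side 3: 5 + 4 + 4 = 13
This matches the lower bound, so 3 is optimal.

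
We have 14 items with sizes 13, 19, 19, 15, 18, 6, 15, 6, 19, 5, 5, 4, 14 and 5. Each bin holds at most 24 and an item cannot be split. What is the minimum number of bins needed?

8

Total = 19 + 19 + 19 + 18 + 15 + 15 + 14 + 13 + 6 + 6 + 5 + 5 + 5 + 4 = 163.
Lower bound: ⌈163/24⌉ = 7 bins.
Also, 8 items each exceed 12, and no two of those can share a bin, so at least 8 bins are needed.
A packing using 8 bins:
  bin 1: 19 + 5 = 24
  bin 2: 19 + 5 = 24
  bin 3: 19 + 5 = 24
  bin 4: 18 + 6 = 24
  bin 5: 15 + 6 = 21
  bin 6: 15 + 4 = 19
  bin 7: 14 = 14
  bin 8: 13 = 13
This matches the lower bound, so 8 is optimal.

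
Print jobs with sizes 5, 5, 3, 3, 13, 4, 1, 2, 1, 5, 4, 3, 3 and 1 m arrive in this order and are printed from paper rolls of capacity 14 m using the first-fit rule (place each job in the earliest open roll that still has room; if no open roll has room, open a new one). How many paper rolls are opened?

  5 → roll 1 (new)  [load 5/14]
  5 → roll 1  [load 10/14]
  3 → roll 1  [load 13/14]
  3 → roll 2 (new)  [load 3/14]
  13 → roll 3 (new)  [load 13/14]
  4 → roll 2  [load 7/14]
  1 → roll 1  [load 14/14]
  2 → roll 2  [load 9/14]
  1 → roll 2  [load 10/14]
  5 → roll 4 (new)  [load 5/14]
  4 → roll 2  [load 14/14]
  3 → roll 4  [load 8/14]
  3 → roll 4  [load 11/14]
  1 → roll 3  [load 14/14]
4 paper rolls opened.

4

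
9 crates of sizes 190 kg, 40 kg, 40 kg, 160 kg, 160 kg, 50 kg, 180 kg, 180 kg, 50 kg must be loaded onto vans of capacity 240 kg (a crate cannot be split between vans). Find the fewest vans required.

Total = 190 + 180 + 180 + 160 + 160 + 50 + 50 + 40 + 40 = 1050 kg.
Lower bound: ⌈1050/240⌉ = 5 vans.
A packing using 5 vans:
  van 1: 190 + 50 = 240
  van 2: 180 + 50 = 230
  van 3: 180 + 40 = 220
  van 4: 160 + 40 = 200
  van 5: 160 = 160
This matches the lower bound, so 5 is optimal.

5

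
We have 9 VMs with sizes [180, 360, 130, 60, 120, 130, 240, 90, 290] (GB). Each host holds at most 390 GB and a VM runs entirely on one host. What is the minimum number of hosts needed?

Total = 360 + 290 + 240 + 180 + 130 + 130 + 120 + 90 + 60 = 1600 GB.
Lower bound: ⌈1600/390⌉ = 5 hosts.
A packing using 5 hosts:
  host 1: 360 = 360
  host 2: 290 + 90 = 380
  host 3: 240 + 130 = 370
  host 4: 180 + 130 + 60 = 370
  host 5: 120 = 120
This matches the lower bound, so 5 is optimal.

5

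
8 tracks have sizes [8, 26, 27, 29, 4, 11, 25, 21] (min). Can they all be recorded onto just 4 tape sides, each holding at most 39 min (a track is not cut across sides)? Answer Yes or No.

No

Total = 151 min; ⌈151/39⌉ = 4.
5 tracks each exceed half the capacity and cannot share a side, forcing at least 5 tape sides.
At least 5 tape sides are required, but only 4 are allowed.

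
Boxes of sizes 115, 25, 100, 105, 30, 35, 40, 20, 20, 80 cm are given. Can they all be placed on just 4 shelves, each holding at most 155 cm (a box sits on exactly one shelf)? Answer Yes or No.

A valid assignment using 4 shelves:
  shelf 1: 115 + 40 = 155
  shelf 2: 105 + 35 = 140
  shelf 3: 100 + 30 + 25 = 155
  shelf 4: 80 + 20 + 20 = 120
Every load is within 155 cm, so 4 shelves suffice.

Yes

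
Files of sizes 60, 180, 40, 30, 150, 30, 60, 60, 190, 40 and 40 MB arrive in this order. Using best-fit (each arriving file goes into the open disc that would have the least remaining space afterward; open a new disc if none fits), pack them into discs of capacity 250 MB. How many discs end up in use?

4

  60 → disc 1 (new)  [load 60/250]
  180 → disc 1  [load 240/250]
  40 → disc 2 (new)  [load 40/250]
  30 → disc 2  [load 70/250]
  150 → disc 2  [load 220/250]
  30 → disc 2  [load 250/250]
  60 → disc 3 (new)  [load 60/250]
  60 → disc 3  [load 120/250]
  190 → disc 4 (new)  [load 190/250]
  40 → disc 4  [load 230/250]
  40 → disc 3  [load 160/250]
4 discs opened.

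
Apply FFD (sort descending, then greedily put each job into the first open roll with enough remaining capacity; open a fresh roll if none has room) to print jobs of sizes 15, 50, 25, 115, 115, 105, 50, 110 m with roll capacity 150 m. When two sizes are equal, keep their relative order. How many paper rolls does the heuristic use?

5

Sorted descending: 115, 115, 110, 105, 50, 50, 25, 15.
  115 → roll 1 (new)  [load 115/150]
  115 → roll 2 (new)  [load 115/150]
  110 → roll 3 (new)  [load 110/150]
  105 → roll 4 (new)  [load 105/150]
  50 → roll 5 (new)  [load 50/150]
  50 → roll 5  [load 100/150]
  25 → roll 1  [load 140/150]
  15 → roll 2  [load 130/150]
5 paper rolls opened.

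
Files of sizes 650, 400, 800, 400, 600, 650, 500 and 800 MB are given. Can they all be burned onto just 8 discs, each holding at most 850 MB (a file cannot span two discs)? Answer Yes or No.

A valid assignment using 7 discs:
  disc 1: 800 = 800
  disc 2: 800 = 800
  disc 3: 650 = 650
  disc 4: 650 = 650
  disc 5: 600 = 600
  disc 6: 500 = 500
  disc 7: 400 + 400 = 800
That uses only 7 ≤ 8, so 8 discs are enough.

Yes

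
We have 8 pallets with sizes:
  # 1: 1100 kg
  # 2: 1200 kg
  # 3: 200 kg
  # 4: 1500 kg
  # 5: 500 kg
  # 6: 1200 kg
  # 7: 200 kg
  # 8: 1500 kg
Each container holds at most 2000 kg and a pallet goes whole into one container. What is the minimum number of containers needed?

Total = 1500 + 1500 + 1200 + 1200 + 1100 + 500 + 200 + 200 = 7400 kg.
Lower bound: ⌈7400/2000⌉ = 4 containers.
Also, 5 pallets each exceed 1000 kg, and no two of those can share a container, so at least 5 containers are needed.
A packing using 5 containers:
  container 1: 1500 + 500 = 2000
  container 2: 1500 + 200 + 200 = 1900
  container 3: 1200 = 1200
  container 4: 1200 = 1200
  container 5: 1100 = 1100
This matches the lower bound, so 5 is optimal.

5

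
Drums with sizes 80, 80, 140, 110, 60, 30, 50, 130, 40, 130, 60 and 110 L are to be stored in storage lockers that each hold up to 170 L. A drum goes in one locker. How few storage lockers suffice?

Total = 140 + 130 + 130 + 110 + 110 + 80 + 80 + 60 + 60 + 50 + 40 + 30 = 1020 L.
Lower bound: ⌈1020/170⌉ = 6 storage lockers.
A packing using 7 storage lockers:
  locker 1: 140 + 30 = 170
  locker 2: 130 + 40 = 170
  locker 3: 130 = 130
  locker 4: 110 + 60 = 170
  locker 5: 110 + 60 = 170
  locker 6: 80 + 80 = 160
  locker 7: 50 = 50
No arrangement into 6 storage lockers stays within capacity, so 7 is optimal.

7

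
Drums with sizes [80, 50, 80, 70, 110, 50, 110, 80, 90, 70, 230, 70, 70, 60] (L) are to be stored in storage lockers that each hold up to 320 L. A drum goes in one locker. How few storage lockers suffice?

4

Total = 230 + 110 + 110 + 90 + 80 + 80 + 80 + 70 + 70 + 70 + 70 + 60 + 50 + 50 = 1220 L.
Lower bound: ⌈1220/320⌉ = 4 storage lockers.
A packing using 4 storage lockers:
  locker 1: 230 + 90 = 320
  locker 2: 110 + 110 + 80 = 300
  locker 3: 80 + 80 + 70 + 70 = 300
  locker 4: 70 + 70 + 60 + 50 + 50 = 300
This matches the lower bound, so 4 is optimal.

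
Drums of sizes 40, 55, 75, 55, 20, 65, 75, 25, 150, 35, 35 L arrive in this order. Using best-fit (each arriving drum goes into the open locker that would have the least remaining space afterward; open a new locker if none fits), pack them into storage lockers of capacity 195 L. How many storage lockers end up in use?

  40 → locker 1 (new)  [load 40/195]
  55 → locker 1  [load 95/195]
  75 → locker 1  [load 170/195]
  55 → locker 2 (new)  [load 55/195]
  20 → locker 1  [load 190/195]
  65 → locker 2  [load 120/195]
  75 → locker 2  [load 195/195]
  25 → locker 3 (new)  [load 25/195]
  150 → locker 3  [load 175/195]
  35 → locker 4 (new)  [load 35/195]
  35 → locker 4  [load 70/195]
4 storage lockers opened.

4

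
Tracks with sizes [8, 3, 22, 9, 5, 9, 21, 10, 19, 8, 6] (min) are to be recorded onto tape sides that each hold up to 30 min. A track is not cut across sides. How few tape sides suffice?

4

Total = 22 + 21 + 19 + 10 + 9 + 9 + 8 + 8 + 6 + 5 + 3 = 120 min.
Lower bound: ⌈120/30⌉ = 4 tape sides.
A packing using 4 tape sides:
  side 1: 22 + 8 = 30
  side 2: 21 + 9 = 30
  side 3: 19 + 8 + 3 = 30
  side 4: 10 + 9 + 6 + 5 = 30
This matches the lower bound, so 4 is optimal.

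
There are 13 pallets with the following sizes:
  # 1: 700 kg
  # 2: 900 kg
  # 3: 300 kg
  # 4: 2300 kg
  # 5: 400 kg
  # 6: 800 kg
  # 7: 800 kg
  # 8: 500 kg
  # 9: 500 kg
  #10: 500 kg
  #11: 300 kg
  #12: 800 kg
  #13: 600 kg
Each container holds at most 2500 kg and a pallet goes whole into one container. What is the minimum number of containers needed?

4

Total = 2300 + 900 + 800 + 800 + 800 + 700 + 600 + 500 + 500 + 500 + 400 + 300 + 300 = 9400 kg.
Lower bound: ⌈9400/2500⌉ = 4 containers.
A packing using 4 containers:
  container 1: 2300 = 2300
  container 2: 900 + 800 + 800 = 2500
  container 3: 800 + 700 + 600 + 400 = 2500
  container 4: 500 + 500 + 500 + 300 + 300 = 2100
This matches the lower bound, so 4 is optimal.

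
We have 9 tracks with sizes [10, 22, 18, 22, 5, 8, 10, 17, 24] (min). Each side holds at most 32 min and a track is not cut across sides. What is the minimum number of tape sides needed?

5

Total = 24 + 22 + 22 + 18 + 17 + 10 + 10 + 8 + 5 = 136 min.
Lower bound: ⌈136/32⌉ = 5 tape sides.
A packing using 5 tape sides:
  side 1: 24 + 8 = 32
  side 2: 22 + 10 = 32
  side 3: 22 + 10 = 32
  side 4: 18 + 5 = 23
  side 5: 17 = 17
This matches the lower bound, so 5 is optimal.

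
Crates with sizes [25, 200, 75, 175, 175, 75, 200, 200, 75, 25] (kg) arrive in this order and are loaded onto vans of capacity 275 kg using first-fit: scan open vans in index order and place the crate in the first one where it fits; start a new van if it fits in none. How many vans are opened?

  25 → van 1 (new)  [load 25/275]
  200 → van 1  [load 225/275]
  75 → van 2 (new)  [load 75/275]
  175 → van 2  [load 250/275]
  175 → van 3 (new)  [load 175/275]
  75 → van 3  [load 250/275]
  200 → van 4 (new)  [load 200/275]
  200 → van 5 (new)  [load 200/275]
  75 → van 4  [load 275/275]
  25 → van 1  [load 250/275]
5 vans opened.

5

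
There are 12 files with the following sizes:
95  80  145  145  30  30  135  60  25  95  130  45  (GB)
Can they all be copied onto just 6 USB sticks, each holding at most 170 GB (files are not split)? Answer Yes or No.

Total = 1015 GB; ⌈1015/170⌉ = 6.
The bound of 6 does not rule out 6, but exhaustive search shows no assignment into 6 USB sticks of capacity 170 GB exists — the minimum is 7.

No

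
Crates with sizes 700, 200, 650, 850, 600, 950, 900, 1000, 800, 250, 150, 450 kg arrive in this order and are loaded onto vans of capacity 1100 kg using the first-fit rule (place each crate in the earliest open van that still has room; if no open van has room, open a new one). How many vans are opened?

  700 → van 1 (new)  [load 700/1100]
  200 → van 1  [load 900/1100]
  650 → van 2 (new)  [load 650/1100]
  850 → van 3 (new)  [load 850/1100]
  600 → van 4 (new)  [load 600/1100]
  950 → van 5 (new)  [load 950/1100]
  900 → van 6 (new)  [load 900/1100]
  1000 → van 7 (new)  [load 1000/1100]
  800 → van 8 (new)  [load 800/1100]
  250 → van 2  [load 900/1100]
  150 → van 1  [load 1050/1100]
  450 → van 4  [load 1050/1100]
8 vans opened.

8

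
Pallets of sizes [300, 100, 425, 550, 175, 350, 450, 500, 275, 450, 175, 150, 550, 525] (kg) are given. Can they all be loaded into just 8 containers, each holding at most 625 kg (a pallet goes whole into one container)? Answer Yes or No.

Total = 4975 kg; ⌈4975/625⌉ = 8.
The bound of 8 does not rule out 8, but exhaustive search shows no assignment into 8 containers of capacity 625 kg exists — the minimum is 9.

No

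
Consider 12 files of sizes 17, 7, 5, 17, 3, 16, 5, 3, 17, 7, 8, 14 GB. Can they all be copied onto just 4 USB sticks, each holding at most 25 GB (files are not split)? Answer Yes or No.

Total = 119 GB; ⌈119/25⌉ = 5.
At least 5 USB sticks are required, but only 4 are allowed.

No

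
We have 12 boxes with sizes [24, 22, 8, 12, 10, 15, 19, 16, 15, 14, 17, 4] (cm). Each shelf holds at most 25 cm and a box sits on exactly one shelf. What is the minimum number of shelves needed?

9

Total = 24 + 22 + 19 + 17 + 16 + 15 + 15 + 14 + 12 + 10 + 8 + 4 = 176 cm.
Lower bound: ⌈176/25⌉ = 8 shelves.
A packing using 9 shelves:
  shelf 1: 24 = 24
  shelf 2: 22 = 22
  shelf 3: 19 + 4 = 23
  shelf 4: 17 + 8 = 25
  shelf 5: 16 = 16
  shelf 6: 15 + 10 = 25
  shelf 7: 15 = 15
  shelf 8: 14 = 14
  shelf 9: 12 = 12
No arrangement into 8 shelves stays within capacity, so 9 is optimal.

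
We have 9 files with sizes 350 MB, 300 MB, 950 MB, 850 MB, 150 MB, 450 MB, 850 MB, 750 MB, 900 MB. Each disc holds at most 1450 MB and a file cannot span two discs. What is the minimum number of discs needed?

Total = 950 + 900 + 850 + 850 + 750 + 450 + 350 + 300 + 150 = 5550 MB.
Lower bound: ⌈5550/1450⌉ = 4 discs.
Also, 5 files each exceed 725 MB, and no two of those can share a disc, so at least 5 discs are needed.
A packing using 5 discs:
  disc 1: 950 + 450 = 1400
  disc 2: 900 + 350 + 150 = 1400
  disc 3: 850 + 300 = 1150
  disc 4: 850 = 850
  disc 5: 750 = 750
This matches the lower bound, so 5 is optimal.

5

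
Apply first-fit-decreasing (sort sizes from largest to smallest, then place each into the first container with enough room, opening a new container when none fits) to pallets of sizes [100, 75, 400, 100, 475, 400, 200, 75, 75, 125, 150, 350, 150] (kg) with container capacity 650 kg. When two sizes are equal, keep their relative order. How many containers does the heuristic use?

Sorted descending: 475, 400, 400, 350, 200, 150, 150, 125, 100, 100, 75, 75, 75.
  475 → container 1 (new)  [load 475/650]
  400 → container 2 (new)  [load 400/650]
  400 → container 3 (new)  [load 400/650]
  350 → container 4 (new)  [load 350/650]
  200 → container 2  [load 600/650]
  150 → container 1  [load 625/650]
  150 → container 3  [load 550/650]
  125 → container 4  [load 475/650]
  100 → container 3  [load 650/650]
  100 → container 4  [load 575/650]
  75 → container 4  [load 650/650]
  75 → container 5 (new)  [load 75/650]
  75 → container 5  [load 150/650]
5 containers opened.

5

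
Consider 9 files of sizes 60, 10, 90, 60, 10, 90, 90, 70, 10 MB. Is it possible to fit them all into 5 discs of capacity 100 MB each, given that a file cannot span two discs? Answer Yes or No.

Total = 490 MB; ⌈490/100⌉ = 5.
6 files each exceed half the capacity and cannot share a disc, forcing at least 6 discs.
At least 6 discs are required, but only 5 are allowed.

No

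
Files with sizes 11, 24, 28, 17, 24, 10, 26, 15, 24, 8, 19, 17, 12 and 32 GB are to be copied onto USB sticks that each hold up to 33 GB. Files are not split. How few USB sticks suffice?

Total = 32 + 28 + 26 + 24 + 24 + 24 + 19 + 17 + 17 + 15 + 12 + 11 + 10 + 8 = 267 GB.
Lower bound: ⌈267/33⌉ = 9 USB sticks.
A packing using 10 USB sticks:
  USB stick 1: 32 = 32
  USB stick 2: 28 = 28
  USB stick 3: 26 = 26
  USB stick 4: 24 + 8 = 32
  USB stick 5: 24 = 24
  USB stick 6: 24 = 24
  USB stick 7: 19 + 12 = 31
  USB stick 8: 17 + 15 = 32
  USB stick 9: 17 + 11 = 28
  USB stick 10: 10 = 10
No arrangement into 9 USB sticks stays within capacity, so 10 is optimal.

10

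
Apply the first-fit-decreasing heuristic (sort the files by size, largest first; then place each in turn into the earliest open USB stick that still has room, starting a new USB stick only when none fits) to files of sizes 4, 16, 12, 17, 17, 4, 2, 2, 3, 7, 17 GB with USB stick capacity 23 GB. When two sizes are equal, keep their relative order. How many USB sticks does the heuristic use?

5

Sorted descending: 17, 17, 17, 16, 12, 7, 4, 4, 3, 2, 2.
  17 → USB stick 1 (new)  [load 17/23]
  17 → USB stick 2 (new)  [load 17/23]
  17 → USB stick 3 (new)  [load 17/23]
  16 → USB stick 4 (new)  [load 16/23]
  12 → USB stick 5 (new)  [load 12/23]
  7 → USB stick 4  [load 23/23]
  4 → USB stick 1  [load 21/23]
  4 → USB stick 2  [load 21/23]
  3 → USB stick 3  [load 20/23]
  2 → USB stick 1  [load 23/23]
  2 → USB stick 2  [load 23/23]
5 USB sticks opened.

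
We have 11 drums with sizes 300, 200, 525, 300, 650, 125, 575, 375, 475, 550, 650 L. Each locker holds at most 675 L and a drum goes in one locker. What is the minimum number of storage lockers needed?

Total = 650 + 650 + 575 + 550 + 525 + 475 + 375 + 300 + 300 + 200 + 125 = 4725 L.
Lower bound: ⌈4725/675⌉ = 7 storage lockers.
A packing using 8 storage lockers:
  locker 1: 650 = 650
  locker 2: 650 = 650
  locker 3: 575 = 575
  locker 4: 550 + 125 = 675
  locker 5: 525 = 525
  locker 6: 475 + 200 = 675
  locker 7: 375 + 300 = 675
  locker 8: 300 = 300
No arrangement into 7 storage lockers stays within capacity, so 8 is optimal.

8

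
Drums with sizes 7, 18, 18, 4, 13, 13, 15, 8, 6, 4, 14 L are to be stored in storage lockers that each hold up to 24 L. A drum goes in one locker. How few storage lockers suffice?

6

Total = 18 + 18 + 15 + 14 + 13 + 13 + 8 + 7 + 6 + 4 + 4 = 120 L.
Lower bound: ⌈120/24⌉ = 5 storage lockers.
Also, 6 drums each exceed 12 L, and no two of those can share a locker, so at least 6 storage lockers are needed.
A packing using 6 storage lockers:
  locker 1: 18 + 6 = 24
  locker 2: 18 + 4 = 22
  locker 3: 15 + 8 = 23
  locker 4: 14 + 7 = 21
  locker 5: 13 + 4 = 17
  locker 6: 13 = 13
This matches the lower bound, so 6 is optimal.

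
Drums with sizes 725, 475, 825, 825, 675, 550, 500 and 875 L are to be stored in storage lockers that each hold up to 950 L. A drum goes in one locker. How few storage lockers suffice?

8

Total = 875 + 825 + 825 + 725 + 675 + 550 + 500 + 475 = 5450 L.
Lower bound: ⌈5450/950⌉ = 6 storage lockers.
Also, 7 drums each exceed 475 L, and no two of those can share a locker, so at least 7 storage lockers are needed.
A packing using 8 storage lockers:
  locker 1: 875 = 875
  locker 2: 825 = 825
  locker 3: 825 = 825
  locker 4: 725 = 725
  locker 5: 675 = 675
  locker 6: 550 = 550
  locker 7: 500 = 500
  locker 8: 475 = 475
No arrangement into 7 storage lockers stays within capacity, so 8 is optimal.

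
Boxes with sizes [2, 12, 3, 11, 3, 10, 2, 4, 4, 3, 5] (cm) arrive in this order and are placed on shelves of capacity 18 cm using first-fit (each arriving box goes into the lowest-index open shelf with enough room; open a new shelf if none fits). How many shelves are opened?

  2 → shelf 1 (new)  [load 2/18]
  12 → shelf 1  [load 14/18]
  3 → shelf 1  [load 17/18]
  11 → shelf 2 (new)  [load 11/18]
  3 → shelf 2  [load 14/18]
  10 → shelf 3 (new)  [load 10/18]
  2 → shelf 2  [load 16/18]
  4 → shelf 3  [load 14/18]
  4 → shelf 3  [load 18/18]
  3 → shelf 4 (new)  [load 3/18]
  5 → shelf 4  [load 8/18]
4 shelves opened.

4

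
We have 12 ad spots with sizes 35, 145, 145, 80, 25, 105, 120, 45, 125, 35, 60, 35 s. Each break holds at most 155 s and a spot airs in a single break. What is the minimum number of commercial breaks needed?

7

Total = 145 + 145 + 125 + 120 + 105 + 80 + 60 + 45 + 35 + 35 + 35 + 25 = 955 s.
Lower bound: ⌈955/155⌉ = 7 commercial breaks.
A packing using 7 commercial breaks:
  break 1: 145 = 145
  break 2: 145 = 145
  break 3: 125 + 25 = 150
  break 4: 120 + 35 = 155
  break 5: 105 + 45 = 150
  break 6: 80 + 60 = 140
  break 7: 35 + 35 = 70
This matches the lower bound, so 7 is optimal.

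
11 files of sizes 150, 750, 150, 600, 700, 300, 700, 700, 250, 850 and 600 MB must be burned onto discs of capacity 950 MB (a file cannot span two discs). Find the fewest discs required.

7

Total = 850 + 750 + 700 + 700 + 700 + 600 + 600 + 300 + 250 + 150 + 150 = 5750 MB.
Lower bound: ⌈5750/950⌉ = 7 discs.
A packing using 7 discs:
  disc 1: 850 = 850
  disc 2: 750 + 150 = 900
  disc 3: 700 + 250 = 950
  disc 4: 700 + 150 = 850
  disc 5: 700 = 700
  disc 6: 600 + 300 = 900
  disc 7: 600 = 600
This matches the lower bound, so 7 is optimal.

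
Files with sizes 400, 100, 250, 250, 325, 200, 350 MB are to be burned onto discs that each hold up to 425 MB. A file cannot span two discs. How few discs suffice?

Total = 400 + 350 + 325 + 250 + 250 + 200 + 100 = 1875 MB.
Lower bound: ⌈1875/425⌉ = 5 discs.
A packing using 6 discs:
  disc 1: 400 = 400
  disc 2: 350 = 350
  disc 3: 325 + 100 = 425
  disc 4: 250 = 250
  disc 5: 250 = 250
  disc 6: 200 = 200
No arrangement into 5 discs stays within capacity, so 6 is optimal.

6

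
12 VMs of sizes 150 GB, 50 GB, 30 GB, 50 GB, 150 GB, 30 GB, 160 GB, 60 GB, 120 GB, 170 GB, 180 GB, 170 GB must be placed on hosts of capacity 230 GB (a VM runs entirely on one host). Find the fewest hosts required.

Total = 180 + 170 + 170 + 160 + 150 + 150 + 120 + 60 + 50 + 50 + 30 + 30 = 1320 GB.
Lower bound: ⌈1320/230⌉ = 6 hosts.
Also, 7 VMs each exceed 115 GB, and no two of those can share a host, so at least 7 hosts are needed.
A packing using 7 hosts:
  host 1: 180 + 50 = 230
  host 2: 170 + 60 = 230
  host 3: 170 + 50 = 220
  host 4: 160 + 30 + 30 = 220
  host 5: 150 = 150
  host 6: 150 = 150
  host 7: 120 = 120
This matches the lower bound, so 7 is optimal.

7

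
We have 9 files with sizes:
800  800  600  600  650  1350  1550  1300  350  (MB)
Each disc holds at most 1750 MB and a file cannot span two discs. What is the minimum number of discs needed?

6

Total = 1550 + 1350 + 1300 + 800 + 800 + 650 + 600 + 600 + 350 = 8000 MB.
Lower bound: ⌈8000/1750⌉ = 5 discs.
A packing using 6 discs:
  disc 1: 1550 = 1550
  disc 2: 1350 + 350 = 1700
  disc 3: 1300 = 1300
  disc 4: 800 + 800 = 1600
  disc 5: 650 + 600 = 1250
  disc 6: 600 = 600
No arrangement into 5 discs stays within capacity, so 6 is optimal.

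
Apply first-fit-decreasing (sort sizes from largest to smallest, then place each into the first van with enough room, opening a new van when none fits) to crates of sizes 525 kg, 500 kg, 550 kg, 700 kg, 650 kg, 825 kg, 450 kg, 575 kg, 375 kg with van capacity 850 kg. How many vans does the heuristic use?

8

Sorted descending: 825, 700, 650, 575, 550, 525, 500, 450, 375.
  825 → van 1 (new)  [load 825/850]
  700 → van 2 (new)  [load 700/850]
  650 → van 3 (new)  [load 650/850]
  575 → van 4 (new)  [load 575/850]
  550 → van 5 (new)  [load 550/850]
  525 → van 6 (new)  [load 525/850]
  500 → van 7 (new)  [load 500/850]
  450 → van 8 (new)  [load 450/850]
  375 → van 8  [load 825/850]
8 vans opened.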